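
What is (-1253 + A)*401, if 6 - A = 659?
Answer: -764306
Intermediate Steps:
A = -653 (A = 6 - 1*659 = 6 - 659 = -653)
(-1253 + A)*401 = (-1253 - 653)*401 = -1906*401 = -764306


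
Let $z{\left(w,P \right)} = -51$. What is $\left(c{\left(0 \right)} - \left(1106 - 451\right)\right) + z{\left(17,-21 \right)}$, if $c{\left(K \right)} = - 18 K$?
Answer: $-706$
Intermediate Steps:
$\left(c{\left(0 \right)} - \left(1106 - 451\right)\right) + z{\left(17,-21 \right)} = \left(\left(-18\right) 0 - \left(1106 - 451\right)\right) - 51 = \left(0 - \left(1106 - 451\right)\right) - 51 = \left(0 - 655\right) - 51 = -655 - 51 = -706$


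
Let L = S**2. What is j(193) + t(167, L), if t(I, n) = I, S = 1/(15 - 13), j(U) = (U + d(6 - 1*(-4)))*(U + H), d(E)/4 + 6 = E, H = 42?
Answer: 49282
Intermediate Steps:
d(E) = -24 + 4*E
j(U) = (16 + U)*(42 + U) (j(U) = (U + (-24 + 4*(6 - 1*(-4))))*(U + 42) = (U + (-24 + 4*(6 + 4)))*(42 + U) = (U + (-24 + 4*10))*(42 + U) = (U + (-24 + 40))*(42 + U) = (U + 16)*(42 + U) = (16 + U)*(42 + U))
S = 1/2 ≈ 0.50000
L = 1/4 (L = (1/2)**2 = 1/4 ≈ 0.25000)
j(193) + t(167, L) = (672 + 193**2 + 58*193) + 167 = (672 + 37249 + 11194) + 167 = 49115 + 167 = 49282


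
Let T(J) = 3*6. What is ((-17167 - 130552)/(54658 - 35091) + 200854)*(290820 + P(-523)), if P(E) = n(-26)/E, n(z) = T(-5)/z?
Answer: 7770656642598127311/133036033 ≈ 5.8410e+10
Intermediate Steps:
T(J) = 18
n(z) = 18/z
P(E) = -9/(13*E) (P(E) = (18/(-26))/E = (18*(-1/26))/E = -9/(13*E))
((-17167 - 130552)/(54658 - 35091) + 200854)*(290820 + P(-523)) = ((-17167 - 130552)/(54658 - 35091) + 200854)*(290820 - 9/13/(-523)) = (-147719/19567 + 200854)*(290820 - 9/13*(-1/523)) = (-147719*1/19567 + 200854)*(290820 + 9/6799) = (-147719/19567 + 200854)*(1977285189/6799) = (3929962499/19567)*(1977285189/6799) = 7770656642598127311/133036033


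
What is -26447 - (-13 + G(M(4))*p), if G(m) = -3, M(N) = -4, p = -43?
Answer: -26563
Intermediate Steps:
-26447 - (-13 + G(M(4))*p) = -26447 - (-13 - 3*(-43)) = -26447 - (-13 + 129) = -26447 - 1*116 = -26447 - 116 = -26563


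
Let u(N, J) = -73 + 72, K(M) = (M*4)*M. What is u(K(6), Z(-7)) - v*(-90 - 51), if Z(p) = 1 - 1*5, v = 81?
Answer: 11420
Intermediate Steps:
Z(p) = -4 (Z(p) = 1 - 5 = -4)
K(M) = 4*M² (K(M) = (4*M)*M = 4*M²)
u(N, J) = -1
u(K(6), Z(-7)) - v*(-90 - 51) = -1 - 81*(-90 - 51) = -1 - 81*(-141) = -1 - 1*(-11421) = -1 + 11421 = 11420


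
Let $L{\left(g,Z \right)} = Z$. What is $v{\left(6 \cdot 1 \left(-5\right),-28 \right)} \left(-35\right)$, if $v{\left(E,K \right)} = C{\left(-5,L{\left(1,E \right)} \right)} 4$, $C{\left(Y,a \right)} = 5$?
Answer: $-700$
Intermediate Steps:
$v{\left(E,K \right)} = 20$ ($v{\left(E,K \right)} = 5 \cdot 4 = 20$)
$v{\left(6 \cdot 1 \left(-5\right),-28 \right)} \left(-35\right) = 20 \left(-35\right) = -700$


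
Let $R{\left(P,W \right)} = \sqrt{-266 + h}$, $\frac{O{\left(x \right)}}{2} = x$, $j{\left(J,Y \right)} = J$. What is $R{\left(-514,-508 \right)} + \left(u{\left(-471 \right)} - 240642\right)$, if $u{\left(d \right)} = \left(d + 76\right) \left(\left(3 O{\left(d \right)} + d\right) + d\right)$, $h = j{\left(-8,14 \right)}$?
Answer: $1247718 + i \sqrt{274} \approx 1.2477 \cdot 10^{6} + 16.553 i$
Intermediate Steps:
$O{\left(x \right)} = 2 x$
$h = -8$
$R{\left(P,W \right)} = i \sqrt{274}$ ($R{\left(P,W \right)} = \sqrt{-266 - 8} = \sqrt{-274} = i \sqrt{274}$)
$u{\left(d \right)} = 8 d \left(76 + d\right)$ ($u{\left(d \right)} = \left(d + 76\right) \left(\left(3 \cdot 2 d + d\right) + d\right) = \left(76 + d\right) \left(\left(6 d + d\right) + d\right) = \left(76 + d\right) \left(7 d + d\right) = \left(76 + d\right) 8 d = 8 d \left(76 + d\right)$)
$R{\left(-514,-508 \right)} + \left(u{\left(-471 \right)} - 240642\right) = i \sqrt{274} - \left(240642 + 3768 \left(76 - 471\right)\right) = i \sqrt{274} - \left(240642 + 3768 \left(-395\right)\right) = i \sqrt{274} + \left(1488360 - 240642\right) = i \sqrt{274} + 1247718 = 1247718 + i \sqrt{274}$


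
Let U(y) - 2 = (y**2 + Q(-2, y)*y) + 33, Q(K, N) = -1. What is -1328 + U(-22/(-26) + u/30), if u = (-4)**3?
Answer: -49054379/38025 ≈ -1290.1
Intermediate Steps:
u = -64
U(y) = 35 + y**2 - y (U(y) = 2 + ((y**2 - y) + 33) = 2 + (33 + y**2 - y) = 35 + y**2 - y)
-1328 + U(-22/(-26) + u/30) = -1328 + (35 + (-22/(-26) - 64/30)**2 - (-22/(-26) - 64/30)) = -1328 + (35 + (-22*(-1/26) - 64*1/30)**2 - (-22*(-1/26) - 64*1/30)) = -1328 + (35 + (11/13 - 32/15)**2 - (11/13 - 32/15)) = -1328 + (35 + (-251/195)**2 - 1*(-251/195)) = -1328 + (35 + 63001/38025 + 251/195) = -1328 + 1442821/38025 = -49054379/38025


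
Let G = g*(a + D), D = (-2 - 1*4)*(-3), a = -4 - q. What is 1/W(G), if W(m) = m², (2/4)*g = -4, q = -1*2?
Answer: 1/16384 ≈ 6.1035e-5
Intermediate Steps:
q = -2
a = -2 (a = -4 - 1*(-2) = -4 + 2 = -2)
g = -8 (g = 2*(-4) = -8)
D = 18 (D = (-2 - 4)*(-3) = -6*(-3) = 18)
G = -128 (G = -8*(-2 + 18) = -8*16 = -128)
1/W(G) = 1/((-128)²) = 1/16384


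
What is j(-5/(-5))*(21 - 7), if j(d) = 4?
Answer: 56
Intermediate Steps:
j(-5/(-5))*(21 - 7) = 4*(21 - 7) = 4*14 = 56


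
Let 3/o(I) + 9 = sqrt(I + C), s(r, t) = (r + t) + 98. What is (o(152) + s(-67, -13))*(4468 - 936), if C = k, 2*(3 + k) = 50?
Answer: 2002644/31 + 3532*sqrt(174)/31 ≈ 66104.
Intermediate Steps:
k = 22 (k = -3 + (1/2)*50 = -3 + 25 = 22)
C = 22
s(r, t) = 98 + r + t
o(I) = 3/(-9 + sqrt(22 + I)) (o(I) = 3/(-9 + sqrt(I + 22)) = 3/(-9 + sqrt(22 + I)))
(o(152) + s(-67, -13))*(4468 - 936) = (3/(-9 + sqrt(22 + 152)) + (98 - 67 - 13))*(4468 - 936) = (3/(-9 + sqrt(174)) + 18)*3532 = (18 + 3/(-9 + sqrt(174)))*3532 = 63576 + 10596/(-9 + sqrt(174))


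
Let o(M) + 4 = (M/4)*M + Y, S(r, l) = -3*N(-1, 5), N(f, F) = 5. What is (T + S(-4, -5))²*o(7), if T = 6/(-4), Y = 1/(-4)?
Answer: 2178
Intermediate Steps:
Y = -¼ ≈ -0.25000
S(r, l) = -15 (S(r, l) = -3*5 = -15)
T = -3/2 (T = 6*(-¼) = -3/2 ≈ -1.5000)
o(M) = -17/4 + M²/4 (o(M) = -4 + ((M/4)*M - ¼) = -4 + (M²/4 - ¼) = -4 + (-¼ + M²/4) = -17/4 + M²/4)
(T + S(-4, -5))²*o(7) = (-3/2 - 15)²*(-17/4 + (¼)*7²) = (-33/2)²*(-17/4 + (¼)*49) = 1089*(-17/4 + 49/4)/4 = (1089/4)*8 = 2178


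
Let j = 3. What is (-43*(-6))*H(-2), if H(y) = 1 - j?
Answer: -516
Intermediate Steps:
H(y) = -2 (H(y) = 1 - 1*3 = 1 - 3 = -2)
(-43*(-6))*H(-2) = -43*(-6)*(-2) = 258*(-2) = -516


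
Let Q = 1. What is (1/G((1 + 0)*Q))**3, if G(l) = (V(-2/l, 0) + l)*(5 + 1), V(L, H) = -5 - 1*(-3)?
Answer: -1/216 ≈ -0.0046296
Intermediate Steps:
V(L, H) = -2 (V(L, H) = -5 + 3 = -2)
G(l) = -12 + 6*l (G(l) = (-2 + l)*(5 + 1) = (-2 + l)*6 = -12 + 6*l)
(1/G((1 + 0)*Q))**3 = (1/(-12 + 6*((1 + 0)*1)))**3 = (1/(-12 + 6*(1*1)))**3 = (1/(-12 + 6*1))**3 = (1/(-12 + 6))**3 = (1/(-6))**3 = (-1/6)**3 = -1/216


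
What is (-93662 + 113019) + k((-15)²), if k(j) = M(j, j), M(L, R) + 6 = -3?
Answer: 19348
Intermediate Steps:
M(L, R) = -9 (M(L, R) = -6 - 3 = -9)
k(j) = -9
(-93662 + 113019) + k((-15)²) = (-93662 + 113019) - 9 = 19357 - 9 = 19348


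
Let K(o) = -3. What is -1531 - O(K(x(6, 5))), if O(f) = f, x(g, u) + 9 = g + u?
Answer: -1528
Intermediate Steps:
x(g, u) = -9 + g + u (x(g, u) = -9 + (g + u) = -9 + g + u)
-1531 - O(K(x(6, 5))) = -1531 - 1*(-3) = -1531 + 3 = -1528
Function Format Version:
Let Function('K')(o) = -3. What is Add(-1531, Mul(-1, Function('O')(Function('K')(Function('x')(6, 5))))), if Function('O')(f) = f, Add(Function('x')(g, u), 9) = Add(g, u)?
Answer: -1528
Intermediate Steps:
Function('x')(g, u) = Add(-9, g, u) (Function('x')(g, u) = Add(-9, Add(g, u)) = Add(-9, g, u))
Add(-1531, Mul(-1, Function('O')(Function('K')(Function('x')(6, 5))))) = Add(-1531, Mul(-1, -3)) = Add(-1531, 3) = -1528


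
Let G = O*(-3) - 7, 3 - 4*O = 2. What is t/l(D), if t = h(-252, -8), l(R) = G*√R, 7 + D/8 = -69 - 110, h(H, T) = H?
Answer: -84*I*√93/961 ≈ -0.84294*I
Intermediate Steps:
O = ¼ (O = ¾ - ¼*2 = ¾ - ½ = ¼ ≈ 0.25000)
D = -1488 (D = -56 + 8*(-69 - 110) = -56 + 8*(-179) = -56 - 1432 = -1488)
G = -31/4 (G = (¼)*(-3) - 7 = -¾ - 7 = -31/4 ≈ -7.7500)
l(R) = -31*√R/4
t = -252
t/l(D) = -252*I*√93/2883 = -84*I*√93/961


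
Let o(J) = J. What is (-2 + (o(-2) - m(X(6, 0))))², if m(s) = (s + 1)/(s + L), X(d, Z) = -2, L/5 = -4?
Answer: 7921/484 ≈ 16.366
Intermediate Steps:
L = -20 (L = 5*(-4) = -20)
m(s) = (1 + s)/(-20 + s) (m(s) = (s + 1)/(s - 20) = (1 + s)/(-20 + s))
(-2 + (o(-2) - m(X(6, 0))))² = (-2 + (-2 - (1 - 2)/(-20 - 2)))² = (-2 + (-2 - (-1)/(-22)))² = (-2 + (-2 - (-1)*(-1)/22))² = (-2 + (-2 - 1*1/22))² = (-2 + (-2 - 1/22))² = (-2 - 45/22)² = (-89/22)² = 7921/484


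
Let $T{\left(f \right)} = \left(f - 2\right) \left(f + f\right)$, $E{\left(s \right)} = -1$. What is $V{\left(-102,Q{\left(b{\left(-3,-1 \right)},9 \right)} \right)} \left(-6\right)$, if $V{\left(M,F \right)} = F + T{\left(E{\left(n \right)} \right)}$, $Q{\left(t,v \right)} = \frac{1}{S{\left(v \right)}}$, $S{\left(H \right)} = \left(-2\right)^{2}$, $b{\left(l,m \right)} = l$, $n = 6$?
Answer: $- \frac{75}{2} \approx -37.5$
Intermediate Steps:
$S{\left(H \right)} = 4$
$T{\left(f \right)} = 2 f \left(-2 + f\right)$ ($T{\left(f \right)} = \left(-2 + f\right) 2 f = 2 f \left(-2 + f\right)$)
$Q{\left(t,v \right)} = \frac{1}{4}$
$V{\left(M,F \right)} = 6 + F$ ($V{\left(M,F \right)} = F + 2 \left(-1\right) \left(-2 - 1\right) = F + 2 \left(-1\right) \left(-3\right) = F + 6 = 6 + F$)
$V{\left(-102,Q{\left(b{\left(-3,-1 \right)},9 \right)} \right)} \left(-6\right) = \left(6 + \frac{1}{4}\right) \left(-6\right) = \frac{25}{4} \left(-6\right) = - \frac{75}{2}$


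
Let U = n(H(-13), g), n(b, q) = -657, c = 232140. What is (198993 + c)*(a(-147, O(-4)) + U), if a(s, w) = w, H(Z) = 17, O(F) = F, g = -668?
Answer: -284978913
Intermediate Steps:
U = -657
(198993 + c)*(a(-147, O(-4)) + U) = (198993 + 232140)*(-4 - 657) = 431133*(-661) = -284978913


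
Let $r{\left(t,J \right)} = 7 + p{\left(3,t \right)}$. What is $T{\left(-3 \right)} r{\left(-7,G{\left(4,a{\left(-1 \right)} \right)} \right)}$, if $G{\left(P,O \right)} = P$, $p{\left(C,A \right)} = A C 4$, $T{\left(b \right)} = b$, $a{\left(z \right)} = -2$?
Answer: $231$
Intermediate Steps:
$p{\left(C,A \right)} = 4 A C$
$r{\left(t,J \right)} = 7 + 12 t$ ($r{\left(t,J \right)} = 7 + 4 t 3 = 7 + 12 t$)
$T{\left(-3 \right)} r{\left(-7,G{\left(4,a{\left(-1 \right)} \right)} \right)} = - 3 \left(7 + 12 \left(-7\right)\right) = - 3 \left(7 - 84\right) = \left(-3\right) \left(-77\right) = 231$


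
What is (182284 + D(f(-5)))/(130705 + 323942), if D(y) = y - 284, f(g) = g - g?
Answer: 182000/454647 ≈ 0.40031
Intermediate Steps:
f(g) = 0
D(y) = -284 + y
(182284 + D(f(-5)))/(130705 + 323942) = (182284 + (-284 + 0))/(130705 + 323942) = (182284 - 284)/454647 = 182000*(1/454647) = 182000/454647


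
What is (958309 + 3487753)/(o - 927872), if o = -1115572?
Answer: -2223031/1021722 ≈ -2.1758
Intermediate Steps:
(958309 + 3487753)/(o - 927872) = (958309 + 3487753)/(-1115572 - 927872) = 4446062/(-2043444) = 4446062*(-1/2043444) = -2223031/1021722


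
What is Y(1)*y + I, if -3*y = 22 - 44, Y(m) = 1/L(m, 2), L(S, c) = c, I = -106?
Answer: -307/3 ≈ -102.33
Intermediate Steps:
Y(m) = ½ (Y(m) = 1/2 = ½)
y = 22/3 (y = -(22 - 44)/3 = -⅓*(-22) = 22/3 ≈ 7.3333)
Y(1)*y + I = (½)*(22/3) - 106 = 11/3 - 106 = -307/3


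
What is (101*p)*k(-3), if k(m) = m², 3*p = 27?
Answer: 8181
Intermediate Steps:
p = 9 (p = (⅓)*27 = 9)
(101*p)*k(-3) = (101*9)*(-3)² = 909*9 = 8181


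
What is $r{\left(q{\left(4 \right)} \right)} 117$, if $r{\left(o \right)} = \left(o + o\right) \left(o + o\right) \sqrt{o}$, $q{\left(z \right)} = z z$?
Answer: $479232$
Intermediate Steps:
$q{\left(z \right)} = z^{2}$
$r{\left(o \right)} = 4 o^{\frac{5}{2}}$ ($r{\left(o \right)} = 2 o 2 o \sqrt{o} = 4 o^{2} \sqrt{o} = 4 o^{\frac{5}{2}}$)
$r{\left(q{\left(4 \right)} \right)} 117 = 4 \left(4^{2}\right)^{\frac{5}{2}} \cdot 117 = 4 \cdot 16^{\frac{5}{2}} \cdot 117 = 4 \cdot 1024 \cdot 117 = 4096 \cdot 117 = 479232$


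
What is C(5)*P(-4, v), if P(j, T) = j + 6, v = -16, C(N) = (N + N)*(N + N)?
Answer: 200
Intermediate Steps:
C(N) = 4*N² (C(N) = (2*N)*(2*N) = 4*N²)
P(j, T) = 6 + j
C(5)*P(-4, v) = (4*5²)*(6 - 4) = (4*25)*2 = 100*2 = 200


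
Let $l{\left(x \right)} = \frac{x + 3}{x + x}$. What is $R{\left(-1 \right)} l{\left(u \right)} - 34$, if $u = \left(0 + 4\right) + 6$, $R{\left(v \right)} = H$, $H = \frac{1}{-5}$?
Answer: $- \frac{3413}{100} \approx -34.13$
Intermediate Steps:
$H = - \frac{1}{5} \approx -0.2$
$R{\left(v \right)} = - \frac{1}{5}$
$u = 10$ ($u = 4 + 6 = 10$)
$l{\left(x \right)} = \frac{3 + x}{2 x}$
$R{\left(-1 \right)} l{\left(u \right)} - 34 = - \frac{\frac{1}{2} \cdot \frac{1}{10} \left(3 + 10\right)}{5} - 34 = - \frac{\frac{1}{2} \cdot \frac{1}{10} \cdot 13}{5} - 34 = \left(- \frac{1}{5}\right) \frac{13}{20} - 34 = - \frac{13}{100} - 34 = - \frac{3413}{100}$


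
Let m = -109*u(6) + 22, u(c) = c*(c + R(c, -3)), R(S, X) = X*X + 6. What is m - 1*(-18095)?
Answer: 4383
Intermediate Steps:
R(S, X) = 6 + X**2 (R(S, X) = X**2 + 6 = 6 + X**2)
u(c) = c*(15 + c) (u(c) = c*(c + (6 + (-3)**2)) = c*(c + (6 + 9)) = c*(c + 15) = c*(15 + c))
m = -13712 (m = -654*(15 + 6) + 22 = -654*21 + 22 = -109*126 + 22 = -13734 + 22 = -13712)
m - 1*(-18095) = -13712 - 1*(-18095) = -13712 + 18095 = 4383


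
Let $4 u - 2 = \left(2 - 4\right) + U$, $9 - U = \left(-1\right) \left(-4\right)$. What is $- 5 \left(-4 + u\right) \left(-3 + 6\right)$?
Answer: $\frac{165}{4} \approx 41.25$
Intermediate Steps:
$U = 5$ ($U = 9 - \left(-1\right) \left(-4\right) = 9 - 4 = 5$)
$u = \frac{5}{4}$ ($u = \frac{1}{2} + \frac{\left(2 - 4\right) + 5}{4} = \frac{1}{2} + \frac{-2 + 5}{4} = \frac{1}{2} + \frac{1}{4} \cdot 3 = \frac{1}{2} + \frac{3}{4} = \frac{5}{4} \approx 1.25$)
$- 5 \left(-4 + u\right) \left(-3 + 6\right) = - 5 \left(-4 + \frac{5}{4}\right) \left(-3 + 6\right) = \left(-5\right) \left(- \frac{11}{4}\right) 3 = \frac{55}{4} \cdot 3 = \frac{165}{4}$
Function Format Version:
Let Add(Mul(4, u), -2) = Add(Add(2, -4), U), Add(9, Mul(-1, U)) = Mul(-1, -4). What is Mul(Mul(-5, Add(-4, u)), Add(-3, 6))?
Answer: Rational(165, 4) ≈ 41.250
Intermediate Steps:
U = 5 (U = Add(9, Mul(-1, Mul(-1, -4))) = Add(9, Mul(-1, 4)) = Add(9, -4) = 5)
u = Rational(5, 4) (u = Add(Rational(1, 2), Mul(Rational(1, 4), Add(Add(2, -4), 5))) = Add(Rational(1, 2), Mul(Rational(1, 4), Add(-2, 5))) = Add(Rational(1, 2), Mul(Rational(1, 4), 3)) = Add(Rational(1, 2), Rational(3, 4)) = Rational(5, 4) ≈ 1.2500)
Mul(Mul(-5, Add(-4, u)), Add(-3, 6)) = Mul(Mul(-5, Add(-4, Rational(5, 4))), Add(-3, 6)) = Mul(Mul(-5, Rational(-11, 4)), 3) = Mul(Rational(55, 4), 3) = Rational(165, 4)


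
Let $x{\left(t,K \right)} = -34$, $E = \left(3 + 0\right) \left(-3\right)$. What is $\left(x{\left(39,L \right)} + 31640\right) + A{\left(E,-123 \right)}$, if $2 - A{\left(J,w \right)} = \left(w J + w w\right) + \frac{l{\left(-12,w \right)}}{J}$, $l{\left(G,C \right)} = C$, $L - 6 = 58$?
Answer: $\frac{46075}{3} \approx 15358.0$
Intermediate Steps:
$L = 64$ ($L = 6 + 58 = 64$)
$E = -9$ ($E = 3 \left(-3\right) = -9$)
$A{\left(J,w \right)} = 2 - w^{2} - J w - \frac{w}{J}$ ($A{\left(J,w \right)} = 2 - \left(\left(w J + w w\right) + \frac{w}{J}\right) = 2 - \left(\left(J w + w^{2}\right) + \frac{w}{J}\right) = 2 - \left(\left(w^{2} + J w\right) + \frac{w}{J}\right) = 2 - \left(w^{2} + J w + \frac{w}{J}\right) = 2 - w^{2} - J w - \frac{w}{J}$)
$\left(x{\left(39,L \right)} + 31640\right) + A{\left(E,-123 \right)} = \left(-34 + 31640\right) - \left(15127 + 1107 + \frac{41}{3}\right) = 31606 - \left(16234 + \frac{41}{3}\right) = 31606 - \frac{48743}{3} = \frac{46075}{3}$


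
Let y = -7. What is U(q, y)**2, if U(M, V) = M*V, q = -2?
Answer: 196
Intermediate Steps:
U(q, y)**2 = (-2*(-7))**2 = 14**2 = 196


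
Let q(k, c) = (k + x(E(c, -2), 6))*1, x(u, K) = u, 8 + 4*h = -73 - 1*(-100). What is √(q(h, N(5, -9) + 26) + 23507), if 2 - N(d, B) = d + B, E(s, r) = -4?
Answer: 7*√1919/2 ≈ 153.32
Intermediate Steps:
N(d, B) = 2 - B - d (N(d, B) = 2 - (d + B) = 2 - (B + d) = 2 + (-B - d) = 2 - B - d)
h = 19/4 (h = -2 + (-73 - 1*(-100))/4 = -2 + (-73 + 100)/4 = -2 + (¼)*27 = -2 + 27/4 = 19/4 ≈ 4.7500)
q(k, c) = -4 + k (q(k, c) = (k - 4)*1 = (-4 + k)*1 = -4 + k)
√(q(h, N(5, -9) + 26) + 23507) = √((-4 + 19/4) + 23507) = √(¾ + 23507) = √(94031/4) = 7*√1919/2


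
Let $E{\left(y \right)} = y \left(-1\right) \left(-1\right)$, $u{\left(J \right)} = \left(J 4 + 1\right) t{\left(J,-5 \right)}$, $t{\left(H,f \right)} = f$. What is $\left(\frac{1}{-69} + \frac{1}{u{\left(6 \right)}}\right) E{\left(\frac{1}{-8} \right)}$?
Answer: $\frac{97}{34500} \approx 0.0028116$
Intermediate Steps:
$u{\left(J \right)} = -5 - 20 J$ ($u{\left(J \right)} = \left(J 4 + 1\right) \left(-5\right) = \left(4 J + 1\right) \left(-5\right) = \left(1 + 4 J\right) \left(-5\right) = -5 - 20 J$)
$E{\left(y \right)} = y$ ($E{\left(y \right)} = - y \left(-1\right) = y$)
$\left(\frac{1}{-69} + \frac{1}{u{\left(6 \right)}}\right) E{\left(\frac{1}{-8} \right)} = \frac{\frac{1}{-69} + \frac{1}{-5 - 120}}{-8} = \left(- \frac{1}{69} + \frac{1}{-5 - 120}\right) \left(- \frac{1}{8}\right) = \left(- \frac{1}{69} + \frac{1}{-125}\right) \left(- \frac{1}{8}\right) = \left(- \frac{1}{69} - \frac{1}{125}\right) \left(- \frac{1}{8}\right) = \left(- \frac{194}{8625}\right) \left(- \frac{1}{8}\right) = \frac{97}{34500}$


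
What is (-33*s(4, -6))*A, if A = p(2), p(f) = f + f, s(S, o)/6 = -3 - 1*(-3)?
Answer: 0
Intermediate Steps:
s(S, o) = 0 (s(S, o) = 6*(-3 - 1*(-3)) = 6*(-3 + 3) = 6*0 = 0)
p(f) = 2*f
A = 4 (A = 2*2 = 4)
(-33*s(4, -6))*A = -33*0*4 = 0*4 = 0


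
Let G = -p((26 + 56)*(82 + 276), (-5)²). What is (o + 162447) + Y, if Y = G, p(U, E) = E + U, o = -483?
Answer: 132583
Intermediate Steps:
G = -29381 (G = -((-5)² + (26 + 56)*(82 + 276)) = -(25 + 82*358) = -(25 + 29356) = -1*29381 = -29381)
Y = -29381
(o + 162447) + Y = (-483 + 162447) - 29381 = 161964 - 29381 = 132583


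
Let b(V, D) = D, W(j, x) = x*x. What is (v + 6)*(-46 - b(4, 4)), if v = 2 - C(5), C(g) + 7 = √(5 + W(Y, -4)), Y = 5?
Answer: -750 + 50*√21 ≈ -520.87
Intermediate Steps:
W(j, x) = x²
C(g) = -7 + √21 (C(g) = -7 + √(5 + (-4)²) = -7 + √(5 + 16) = -7 + √21)
v = 9 - √21 (v = 2 - (-7 + √21) = 2 + (7 - √21) = 9 - √21 ≈ 4.4174)
(v + 6)*(-46 - b(4, 4)) = ((9 - √21) + 6)*(-46 - 1*4) = (15 - √21)*(-46 - 4) = (15 - √21)*(-50) = -750 + 50*√21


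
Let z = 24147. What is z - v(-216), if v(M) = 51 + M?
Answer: 24312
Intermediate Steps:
z - v(-216) = 24147 - (51 - 216) = 24147 - 1*(-165) = 24147 + 165 = 24312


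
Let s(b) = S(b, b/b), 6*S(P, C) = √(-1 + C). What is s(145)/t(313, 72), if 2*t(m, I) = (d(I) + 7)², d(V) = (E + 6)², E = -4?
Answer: 0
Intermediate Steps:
d(V) = 4 (d(V) = (-4 + 6)² = 2² = 4)
t(m, I) = 121/2 (t(m, I) = (4 + 7)²/2 = (½)*11² = (½)*121 = 121/2)
S(P, C) = √(-1 + C)/6
s(b) = 0 (s(b) = √(-1 + b/b)/6 = √(-1 + 1)/6 = √0/6 = (⅙)*0 = 0)
s(145)/t(313, 72) = 0/(121/2) = 0*(2/121) = 0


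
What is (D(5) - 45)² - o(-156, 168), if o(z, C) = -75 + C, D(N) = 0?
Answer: 1932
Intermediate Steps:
(D(5) - 45)² - o(-156, 168) = (0 - 45)² - (-75 + 168) = (-45)² - 1*93 = 2025 - 93 = 1932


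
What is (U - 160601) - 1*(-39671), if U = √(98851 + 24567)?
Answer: -120930 + √123418 ≈ -1.2058e+5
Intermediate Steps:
U = √123418 ≈ 351.31
(U - 160601) - 1*(-39671) = (√123418 - 160601) - 1*(-39671) = (-160601 + √123418) + 39671 = -120930 + √123418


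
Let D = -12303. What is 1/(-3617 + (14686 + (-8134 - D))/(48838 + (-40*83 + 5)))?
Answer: -45523/164637836 ≈ -0.00027650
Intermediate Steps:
1/(-3617 + (14686 + (-8134 - D))/(48838 + (-40*83 + 5))) = 1/(-3617 + (14686 + (-8134 - 1*(-12303)))/(48838 + (-40*83 + 5))) = 1/(-3617 + (14686 + (-8134 + 12303))/(48838 + (-3320 + 5))) = 1/(-3617 + (14686 + 4169)/(48838 - 3315)) = 1/(-3617 + 18855/45523) = 1/(-164637836/45523) = -45523/164637836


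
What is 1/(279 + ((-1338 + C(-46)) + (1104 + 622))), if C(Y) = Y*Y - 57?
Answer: 1/2726 ≈ 0.00036684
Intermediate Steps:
C(Y) = -57 + Y**2 (C(Y) = Y**2 - 57 = -57 + Y**2)
1/(279 + ((-1338 + C(-46)) + (1104 + 622))) = 1/(279 + ((-1338 + (-57 + (-46)**2)) + (1104 + 622))) = 1/(279 + ((-1338 + (-57 + 2116)) + 1726)) = 1/(279 + ((-1338 + 2059) + 1726)) = 1/(279 + (721 + 1726)) = 1/(279 + 2447) = 1/2726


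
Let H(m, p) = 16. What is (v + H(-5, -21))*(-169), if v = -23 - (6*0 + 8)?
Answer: 2535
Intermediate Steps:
v = -31 (v = -23 - (0 + 8) = -23 - 1*8 = -23 - 8 = -31)
(v + H(-5, -21))*(-169) = (-31 + 16)*(-169) = -15*(-169) = 2535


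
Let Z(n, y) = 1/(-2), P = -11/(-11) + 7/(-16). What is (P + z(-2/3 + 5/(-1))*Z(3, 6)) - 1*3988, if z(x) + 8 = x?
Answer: -191069/48 ≈ -3980.6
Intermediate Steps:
P = 9/16 (P = -11*(-1/11) + 7*(-1/16) = 1 - 7/16 = 9/16 ≈ 0.56250)
Z(n, y) = -1/2
z(x) = -8 + x
(P + z(-2/3 + 5/(-1))*Z(3, 6)) - 1*3988 = (9/16 + (-8 + (-2/3 + 5/(-1)))*(-1/2)) - 1*3988 = (9/16 + (-8 + (-2*1/3 + 5*(-1)))*(-1/2)) - 3988 = (9/16 + (-8 + (-2/3 - 5))*(-1/2)) - 3988 = (9/16 + (-8 - 17/3)*(-1/2)) - 3988 = (9/16 - 41/3*(-1/2)) - 3988 = (9/16 + 41/6) - 3988 = 355/48 - 3988 = -191069/48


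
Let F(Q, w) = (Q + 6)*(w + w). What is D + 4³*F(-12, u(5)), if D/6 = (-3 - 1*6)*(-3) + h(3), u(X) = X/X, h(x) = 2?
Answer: -594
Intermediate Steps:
u(X) = 1
F(Q, w) = 2*w*(6 + Q) (F(Q, w) = (6 + Q)*(2*w) = 2*w*(6 + Q))
D = 174 (D = 6*((-3 - 1*6)*(-3) + 2) = 6*((-3 - 6)*(-3) + 2) = 6*(-9*(-3) + 2) = 6*(27 + 2) = 6*29 = 174)
D + 4³*F(-12, u(5)) = 174 + 4³*(2*1*(6 - 12)) = 174 + 64*(2*1*(-6)) = 174 + 64*(-12) = 174 - 768 = -594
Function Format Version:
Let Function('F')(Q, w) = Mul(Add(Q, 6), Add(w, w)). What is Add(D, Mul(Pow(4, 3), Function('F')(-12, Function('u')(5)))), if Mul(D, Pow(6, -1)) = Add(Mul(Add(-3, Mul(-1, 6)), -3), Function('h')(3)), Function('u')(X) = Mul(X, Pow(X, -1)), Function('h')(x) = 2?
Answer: -594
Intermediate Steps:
Function('u')(X) = 1
Function('F')(Q, w) = Mul(2, w, Add(6, Q)) (Function('F')(Q, w) = Mul(Add(6, Q), Mul(2, w)) = Mul(2, w, Add(6, Q)))
D = 174 (D = Mul(6, Add(Mul(Add(-3, Mul(-1, 6)), -3), 2)) = Mul(6, Add(Mul(Add(-3, -6), -3), 2)) = Mul(6, Add(Mul(-9, -3), 2)) = Mul(6, Add(27, 2)) = Mul(6, 29) = 174)
Add(D, Mul(Pow(4, 3), Function('F')(-12, Function('u')(5)))) = Add(174, Mul(Pow(4, 3), Mul(2, 1, Add(6, -12)))) = Add(174, Mul(64, Mul(2, 1, -6))) = Add(174, Mul(64, -12)) = Add(174, -768) = -594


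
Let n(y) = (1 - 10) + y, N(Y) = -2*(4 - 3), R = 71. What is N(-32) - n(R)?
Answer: -64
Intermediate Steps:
N(Y) = -2 (N(Y) = -2*1 = -2)
n(y) = -9 + y
N(-32) - n(R) = -2 - (-9 + 71) = -2 - 1*62 = -2 - 62 = -64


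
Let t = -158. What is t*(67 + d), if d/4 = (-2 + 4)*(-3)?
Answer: -6794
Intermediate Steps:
d = -24 (d = 4*((-2 + 4)*(-3)) = 4*(2*(-3)) = 4*(-6) = -24)
t*(67 + d) = -158*(67 - 24) = -158*43 = -6794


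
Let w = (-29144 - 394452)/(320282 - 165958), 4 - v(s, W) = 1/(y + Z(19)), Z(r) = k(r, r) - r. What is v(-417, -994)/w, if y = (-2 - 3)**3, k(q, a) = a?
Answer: -19329081/13237375 ≈ -1.4602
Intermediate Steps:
Z(r) = 0 (Z(r) = r - r = 0)
y = -125 (y = (-5)**3 = -125)
v(s, W) = 501/125 (v(s, W) = 4 - 1/(-125 + 0) = 4 - 1/(-125) = 4 - 1*(-1/125) = 4 + 1/125 = 501/125)
w = -105899/38581 (w = -423596/154324 = -423596*1/154324 = -105899/38581 ≈ -2.7449)
v(-417, -994)/w = 501/(125*(-105899/38581)) = (501/125)*(-38581/105899) = -19329081/13237375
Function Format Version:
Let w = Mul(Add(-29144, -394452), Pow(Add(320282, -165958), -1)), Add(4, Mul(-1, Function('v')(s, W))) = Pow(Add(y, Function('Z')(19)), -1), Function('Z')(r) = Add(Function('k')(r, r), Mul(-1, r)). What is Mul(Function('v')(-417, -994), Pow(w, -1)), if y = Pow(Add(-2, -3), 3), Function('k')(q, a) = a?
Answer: Rational(-19329081, 13237375) ≈ -1.4602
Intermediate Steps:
Function('Z')(r) = 0 (Function('Z')(r) = Add(r, Mul(-1, r)) = 0)
y = -125 (y = Pow(-5, 3) = -125)
Function('v')(s, W) = Rational(501, 125) (Function('v')(s, W) = Add(4, Mul(-1, Pow(Add(-125, 0), -1))) = Add(4, Mul(-1, Pow(-125, -1))) = Add(4, Mul(-1, Rational(-1, 125))) = Add(4, Rational(1, 125)) = Rational(501, 125))
w = Rational(-105899, 38581) (w = Mul(-423596, Pow(154324, -1)) = Mul(-423596, Rational(1, 154324)) = Rational(-105899, 38581) ≈ -2.7449)
Mul(Function('v')(-417, -994), Pow(w, -1)) = Mul(Rational(501, 125), Pow(Rational(-105899, 38581), -1)) = Mul(Rational(501, 125), Rational(-38581, 105899)) = Rational(-19329081, 13237375)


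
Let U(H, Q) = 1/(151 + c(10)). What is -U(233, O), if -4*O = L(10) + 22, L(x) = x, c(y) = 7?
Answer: -1/158 ≈ -0.0063291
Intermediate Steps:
O = -8 (O = -(10 + 22)/4 = -¼*32 = -8)
U(H, Q) = 1/158 (U(H, Q) = 1/(151 + 7) = 1/158)
-U(233, O) = -1*1/158 = -1/158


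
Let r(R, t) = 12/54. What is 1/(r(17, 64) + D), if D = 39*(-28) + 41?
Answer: -9/9457 ≈ -0.00095168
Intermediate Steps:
D = -1051 (D = -1092 + 41 = -1051)
r(R, t) = 2/9 (r(R, t) = 12*(1/54) = 2/9)
1/(r(17, 64) + D) = 1/(2/9 - 1051) = 1/(-9457/9) = -9/9457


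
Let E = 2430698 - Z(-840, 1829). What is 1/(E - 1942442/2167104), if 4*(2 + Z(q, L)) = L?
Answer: 1083552/2633293421027 ≈ 4.1148e-7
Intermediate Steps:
Z(q, L) = -2 + L/4
E = 9720971/4 (E = 2430698 - (-2 + (1/4)*1829) = 2430698 - (-2 + 1829/4) = 2430698 - 1*1821/4 = 2430698 - 1821/4 = 9720971/4 ≈ 2.4302e+6)
1/(E - 1942442/2167104) = 1/(9720971/4 - 1942442/2167104) = 1/(9720971/4 - 1942442*1/2167104) = 1/(9720971/4 - 971221/1083552) = 1/(2633293421027/1083552) = 1083552/2633293421027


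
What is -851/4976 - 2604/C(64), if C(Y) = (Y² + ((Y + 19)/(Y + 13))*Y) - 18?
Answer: -634733713/794463184 ≈ -0.79895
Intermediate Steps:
C(Y) = -18 + Y² + Y*(19 + Y)/(13 + Y) (C(Y) = (Y² + ((19 + Y)/(13 + Y))*Y) - 18 = (Y² + Y*(19 + Y)/(13 + Y)) - 18 = -18 + Y² + Y*(19 + Y)/(13 + Y))
-851/4976 - 2604/C(64) = -851/4976 - 2604*(13 + 64)/(-234 + 64 + 64³ + 14*64²) = -851*1/4976 - 2604*77/(-234 + 64 + 262144 + 14*4096) = -851/4976 - 2604*77/(-234 + 64 + 262144 + 57344) = -851/4976 - 2604/((1/77)*319318) = -851/4976 - 2604/319318/77 = -851/4976 - 2604*77/319318 = -851/4976 - 100254/159659 = -634733713/794463184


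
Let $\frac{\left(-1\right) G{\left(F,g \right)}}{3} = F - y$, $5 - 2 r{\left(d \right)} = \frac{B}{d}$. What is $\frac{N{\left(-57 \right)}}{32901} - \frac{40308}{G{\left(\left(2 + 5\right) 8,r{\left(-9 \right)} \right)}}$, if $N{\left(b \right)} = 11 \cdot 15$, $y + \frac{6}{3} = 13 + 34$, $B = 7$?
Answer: $\frac{13395747}{10967} \approx 1221.5$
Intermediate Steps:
$y = 45$ ($y = -2 + \left(13 + 34\right) = -2 + 47 = 45$)
$r{\left(d \right)} = \frac{5}{2} - \frac{7}{2 d}$ ($r{\left(d \right)} = \frac{5}{2} - \frac{7 \frac{1}{d}}{2} = \frac{5}{2} - \frac{7}{2 d}$)
$N{\left(b \right)} = 165$
$G{\left(F,g \right)} = 135 - 3 F$ ($G{\left(F,g \right)} = - 3 \left(F - 45\right) = - 3 \left(-45 + F\right) = 135 - 3 F$)
$\frac{N{\left(-57 \right)}}{32901} - \frac{40308}{G{\left(\left(2 + 5\right) 8,r{\left(-9 \right)} \right)}} = \frac{165}{32901} - \frac{40308}{135 - 3 \left(2 + 5\right) 8} = 165 \cdot \frac{1}{32901} - \frac{40308}{135 - 3 \cdot 7 \cdot 8} = \frac{5}{997} - \frac{40308}{135 - 168} = \frac{5}{997} - \frac{40308}{-33} = \frac{5}{997} - - \frac{13436}{11} = \frac{5}{997} + \frac{13436}{11} = \frac{13395747}{10967}$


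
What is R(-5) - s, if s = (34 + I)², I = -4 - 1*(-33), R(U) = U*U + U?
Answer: -3949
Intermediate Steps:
R(U) = U + U² (R(U) = U² + U = U + U²)
I = 29 (I = -4 + 33 = 29)
s = 3969 (s = (34 + 29)² = 63² = 3969)
R(-5) - s = -5*(1 - 5) - 1*3969 = -5*(-4) - 3969 = 20 - 3969 = -3949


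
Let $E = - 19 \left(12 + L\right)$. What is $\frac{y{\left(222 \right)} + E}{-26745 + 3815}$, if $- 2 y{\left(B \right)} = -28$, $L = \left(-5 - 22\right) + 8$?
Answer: $- \frac{147}{22930} \approx -0.0064108$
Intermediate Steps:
$L = -19$ ($L = -27 + 8 = -19$)
$y{\left(B \right)} = 14$ ($y{\left(B \right)} = \left(- \frac{1}{2}\right) \left(-28\right) = 14$)
$E = 133$ ($E = - 19 \left(12 - 19\right) = \left(-19\right) \left(-7\right) = 133$)
$\frac{y{\left(222 \right)} + E}{-26745 + 3815} = \frac{14 + 133}{-26745 + 3815} = \frac{147}{-22930} = 147 \left(- \frac{1}{22930}\right) = - \frac{147}{22930}$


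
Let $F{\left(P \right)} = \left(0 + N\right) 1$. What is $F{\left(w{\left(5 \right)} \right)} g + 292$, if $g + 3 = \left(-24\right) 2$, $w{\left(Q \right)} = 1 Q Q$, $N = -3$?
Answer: $445$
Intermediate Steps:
$w{\left(Q \right)} = Q^{2}$ ($w{\left(Q \right)} = Q Q = Q^{2}$)
$g = -51$ ($g = -3 - 48 = -51$)
$F{\left(P \right)} = -3$ ($F{\left(P \right)} = \left(0 - 3\right) 1 = \left(-3\right) 1 = -3$)
$F{\left(w{\left(5 \right)} \right)} g + 292 = \left(-3\right) \left(-51\right) + 292 = 153 + 292 = 445$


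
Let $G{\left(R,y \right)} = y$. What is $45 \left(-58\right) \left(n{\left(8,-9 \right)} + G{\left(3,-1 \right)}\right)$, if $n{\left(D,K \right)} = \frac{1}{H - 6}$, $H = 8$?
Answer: $1305$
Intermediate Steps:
$n{\left(D,K \right)} = \frac{1}{2}$ ($n{\left(D,K \right)} = \frac{1}{8 - 6} = \frac{1}{2}$)
$45 \left(-58\right) \left(n{\left(8,-9 \right)} + G{\left(3,-1 \right)}\right) = 45 \left(-58\right) \left(\frac{1}{2} - 1\right) = \left(-2610\right) \left(- \frac{1}{2}\right) = 1305$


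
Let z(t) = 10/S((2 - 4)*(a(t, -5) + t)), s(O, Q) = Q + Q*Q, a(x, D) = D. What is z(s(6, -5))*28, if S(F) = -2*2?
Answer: -70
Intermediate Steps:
s(O, Q) = Q + Q²
S(F) = -4
z(t) = -5/2 (z(t) = 10/(-4) = 10*(-¼) = -5/2)
z(s(6, -5))*28 = -5/2*28 = -70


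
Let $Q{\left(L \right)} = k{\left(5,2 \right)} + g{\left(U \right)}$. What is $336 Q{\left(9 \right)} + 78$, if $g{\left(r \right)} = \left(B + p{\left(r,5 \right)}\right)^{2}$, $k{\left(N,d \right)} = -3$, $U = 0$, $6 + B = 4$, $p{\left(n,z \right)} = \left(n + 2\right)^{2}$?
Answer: $414$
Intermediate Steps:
$p{\left(n,z \right)} = \left(2 + n\right)^{2}$
$B = -2$ ($B = -6 + 4 = -2$)
$g{\left(r \right)} = \left(-2 + \left(2 + r\right)^{2}\right)^{2}$
$Q{\left(L \right)} = 1$ ($Q{\left(L \right)} = -3 + \left(-2 + \left(2 + 0\right)^{2}\right)^{2} = -3 + \left(-2 + 2^{2}\right)^{2} = -3 + \left(-2 + 4\right)^{2} = -3 + 2^{2} = -3 + 4 = 1$)
$336 Q{\left(9 \right)} + 78 = 336 \cdot 1 + 78 = 336 + 78 = 414$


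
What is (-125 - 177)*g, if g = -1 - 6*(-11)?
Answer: -19630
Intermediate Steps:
g = 65 (g = -1 + 66 = 65)
(-125 - 177)*g = (-125 - 177)*65 = -302*65 = -19630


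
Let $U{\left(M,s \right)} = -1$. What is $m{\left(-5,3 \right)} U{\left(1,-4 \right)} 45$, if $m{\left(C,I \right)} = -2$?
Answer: $90$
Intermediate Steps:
$m{\left(-5,3 \right)} U{\left(1,-4 \right)} 45 = \left(-2\right) \left(-1\right) 45 = 2 \cdot 45 = 90$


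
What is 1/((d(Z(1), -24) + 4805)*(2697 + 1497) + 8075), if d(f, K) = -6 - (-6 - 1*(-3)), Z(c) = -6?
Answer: 1/20147663 ≈ 4.9634e-8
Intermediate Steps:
d(f, K) = -3 (d(f, K) = -6 - (-6 + 3) = -6 - 1*(-3) = -6 + 3 = -3)
1/((d(Z(1), -24) + 4805)*(2697 + 1497) + 8075) = 1/((-3 + 4805)*(2697 + 1497) + 8075) = 1/(4802*4194 + 8075) = 1/(20139588 + 8075) = 1/20147663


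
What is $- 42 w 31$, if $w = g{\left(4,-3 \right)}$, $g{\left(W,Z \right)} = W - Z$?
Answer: $-9114$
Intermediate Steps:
$w = 7$ ($w = 4 - -3 = 4 + 3 = 7$)
$- 42 w 31 = \left(-42\right) 7 \cdot 31 = \left(-294\right) 31 = -9114$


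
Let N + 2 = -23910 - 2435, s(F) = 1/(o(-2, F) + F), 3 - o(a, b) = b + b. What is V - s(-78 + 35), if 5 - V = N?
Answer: 1212191/46 ≈ 26352.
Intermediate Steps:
o(a, b) = 3 - 2*b (o(a, b) = 3 - (b + b) = 3 - 2*b)
s(F) = 1/(3 - F) (s(F) = 1/((3 - 2*F) + F) = 1/(3 - F))
N = -26347 (N = -2 + (-23910 - 2435) = -2 - 26345 = -26347)
V = 26352 (V = 5 - 1*(-26347) = 5 + 26347 = 26352)
V - s(-78 + 35) = 26352 - 1/(3 - (-78 + 35)) = 26352 - 1/(3 - 1*(-43)) = 26352 - 1/(3 + 43) = 26352 - 1/46 = 1212191/46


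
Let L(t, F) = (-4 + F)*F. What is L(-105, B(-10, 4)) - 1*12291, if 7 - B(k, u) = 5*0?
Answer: -12270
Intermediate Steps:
B(k, u) = 7 (B(k, u) = 7 - 5*0 = 7 - 1*0 = 7 + 0 = 7)
L(t, F) = F*(-4 + F)
L(-105, B(-10, 4)) - 1*12291 = 7*(-4 + 7) - 1*12291 = 7*3 - 12291 = 21 - 12291 = -12270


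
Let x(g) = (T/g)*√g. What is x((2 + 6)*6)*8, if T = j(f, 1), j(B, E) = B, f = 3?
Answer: 2*√3 ≈ 3.4641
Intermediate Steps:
T = 3
x(g) = 3/√g (x(g) = (3/g)*√g = 3/√g)
x((2 + 6)*6)*8 = (3/√((2 + 6)*6))*8 = (3/√(8*6))*8 = (3/√48)*8 = (3*(√3/12))*8 = (√3/4)*8 = 2*√3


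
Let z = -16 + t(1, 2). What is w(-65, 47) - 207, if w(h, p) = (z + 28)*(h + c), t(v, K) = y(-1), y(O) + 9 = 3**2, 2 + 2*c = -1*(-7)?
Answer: -957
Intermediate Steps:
c = 5/2 (c = -1 + (-1*(-7))/2 = -1 + (1/2)*7 = -1 + 7/2 = 5/2 ≈ 2.5000)
y(O) = 0 (y(O) = -9 + 3**2 = -9 + 9 = 0)
t(v, K) = 0
z = -16 (z = -16 + 0 = -16)
w(h, p) = 30 + 12*h (w(h, p) = (-16 + 28)*(h + 5/2) = 12*(5/2 + h) = 30 + 12*h)
w(-65, 47) - 207 = (30 + 12*(-65)) - 207 = (30 - 780) - 207 = -750 - 207 = -957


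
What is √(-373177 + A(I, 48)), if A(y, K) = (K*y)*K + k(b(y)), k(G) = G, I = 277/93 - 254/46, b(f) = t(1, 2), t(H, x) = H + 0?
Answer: 2*I*√48172491726/713 ≈ 615.66*I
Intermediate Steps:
t(H, x) = H
b(f) = 1
I = -5440/2139 (I = 277*(1/93) - 254*1/46 = 277/93 - 127/23 = -5440/2139 ≈ -2.5432)
A(y, K) = 1 + y*K² (A(y, K) = (K*y)*K + 1 = y*K² + 1 = 1 + y*K²)
√(-373177 + A(I, 48)) = √(-373177 + (1 - 5440/2139*48²)) = √(-373177 + (1 - 5440/2139*2304)) = √(-373177 + (1 - 4177920/713)) = √(-373177 - 4177207/713) = √(-270252408/713) = 2*I*√48172491726/713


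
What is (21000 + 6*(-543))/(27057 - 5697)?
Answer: 2957/3560 ≈ 0.83062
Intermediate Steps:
(21000 + 6*(-543))/(27057 - 5697) = (21000 - 3258)/21360 = 17742*(1/21360) = 2957/3560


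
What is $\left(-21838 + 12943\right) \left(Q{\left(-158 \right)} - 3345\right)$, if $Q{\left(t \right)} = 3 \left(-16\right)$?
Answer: $30180735$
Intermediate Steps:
$Q{\left(t \right)} = -48$
$\left(-21838 + 12943\right) \left(Q{\left(-158 \right)} - 3345\right) = \left(-21838 + 12943\right) \left(-48 - 3345\right) = \left(-8895\right) \left(-3393\right) = 30180735$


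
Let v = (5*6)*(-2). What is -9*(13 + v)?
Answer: 423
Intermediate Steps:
v = -60 (v = 30*(-2) = -60)
-9*(13 + v) = -9*(13 - 60) = -9*(-47) = 423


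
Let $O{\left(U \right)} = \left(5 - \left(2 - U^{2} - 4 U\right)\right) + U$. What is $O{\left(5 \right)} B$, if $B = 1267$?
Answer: $67151$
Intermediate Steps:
$O{\left(U \right)} = 3 + U^{2} + 5 U$ ($O{\left(U \right)} = \left(5 + \left(-2 + U^{2} + 4 U\right)\right) + U = \left(3 + U^{2} + 4 U\right) + U = 3 + U^{2} + 5 U$)
$O{\left(5 \right)} B = \left(3 + 5^{2} + 5 \cdot 5\right) 1267 = \left(3 + 25 + 25\right) 1267 = 53 \cdot 1267 = 67151$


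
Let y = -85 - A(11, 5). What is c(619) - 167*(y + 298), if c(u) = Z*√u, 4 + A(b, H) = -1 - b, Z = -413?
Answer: -38243 - 413*√619 ≈ -48518.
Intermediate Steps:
A(b, H) = -5 - b (A(b, H) = -4 + (-1 - b) = -5 - b)
c(u) = -413*√u
y = -69 (y = -85 - (-5 - 1*11) = -85 - (-5 - 11) = -85 - 1*(-16) = -85 + 16 = -69)
c(619) - 167*(y + 298) = -413*√619 - 167*(-69 + 298) = -413*√619 - 167*229 = -413*√619 - 38243 = -38243 - 413*√619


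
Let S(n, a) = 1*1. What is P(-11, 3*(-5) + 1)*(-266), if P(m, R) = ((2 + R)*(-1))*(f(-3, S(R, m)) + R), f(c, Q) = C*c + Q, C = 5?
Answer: 89376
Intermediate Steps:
S(n, a) = 1
f(c, Q) = Q + 5*c (f(c, Q) = 5*c + Q = Q + 5*c)
P(m, R) = (-14 + R)*(-2 - R) (P(m, R) = ((2 + R)*(-1))*((1 + 5*(-3)) + R) = (-2 - R)*((1 - 15) + R) = (-2 - R)*(-14 + R) = (-14 + R)*(-2 - R))
P(-11, 3*(-5) + 1)*(-266) = (28 - (3*(-5) + 1)² + 12*(3*(-5) + 1))*(-266) = (28 - (-15 + 1)² + 12*(-15 + 1))*(-266) = (28 - 1*(-14)² + 12*(-14))*(-266) = (28 - 1*196 - 168)*(-266) = (28 - 196 - 168)*(-266) = -336*(-266) = 89376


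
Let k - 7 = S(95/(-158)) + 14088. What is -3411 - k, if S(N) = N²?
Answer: -437028809/24964 ≈ -17506.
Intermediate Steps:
k = 351876605/24964 (k = 7 + ((95/(-158))² + 14088) = 7 + ((95*(-1/158))² + 14088) = 7 + ((-95/158)² + 14088) = 7 + (9025/24964 + 14088) = 7 + 351701857/24964 = 351876605/24964 ≈ 14095.)
-3411 - k = -3411 - 1*351876605/24964 = -3411 - 351876605/24964 = -437028809/24964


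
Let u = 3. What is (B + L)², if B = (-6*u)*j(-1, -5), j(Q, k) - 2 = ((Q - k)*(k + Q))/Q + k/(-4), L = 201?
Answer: 335241/4 ≈ 83810.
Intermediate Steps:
j(Q, k) = 2 - k/4 + (Q + k)*(Q - k)/Q (j(Q, k) = 2 + (((Q - k)*(k + Q))/Q + k/(-4)) = 2 + (((Q - k)*(Q + k))/Q + k*(-¼)) = 2 + (((Q + k)*(Q - k))/Q - k/4) = 2 + ((Q + k)*(Q - k)/Q - k/4) = 2 + (-k/4 + (Q + k)*(Q - k)/Q) = 2 - k/4 + (Q + k)*(Q - k)/Q)
B = -981/2 (B = (-6*3)*(2 - 1 - ¼*(-5) - 1*(-5)²/(-1)) = -18*(2 - 1 + 5/4 - 1*(-1)*25) = -18*(2 - 1 + 5/4 + 25) = -18*109/4 = -981/2 ≈ -490.50)
(B + L)² = (-981/2 + 201)² = (-579/2)² = 335241/4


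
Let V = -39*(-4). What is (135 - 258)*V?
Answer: -19188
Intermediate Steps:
V = 156
(135 - 258)*V = (135 - 258)*156 = -123*156 = -19188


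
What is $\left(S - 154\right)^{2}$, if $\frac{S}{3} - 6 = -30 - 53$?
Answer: $148225$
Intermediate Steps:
$S = -231$ ($S = 18 + 3 \left(-30 - 53\right) = 18 + 3 \left(-83\right) = 18 - 249 = -231$)
$\left(S - 154\right)^{2} = \left(-231 - 154\right)^{2} = \left(-385\right)^{2} = 148225$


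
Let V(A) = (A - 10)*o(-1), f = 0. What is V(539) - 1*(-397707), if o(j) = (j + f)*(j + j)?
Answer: 398765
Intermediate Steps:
o(j) = 2*j² (o(j) = (j + 0)*(j + j) = j*(2*j) = 2*j²)
V(A) = -20 + 2*A (V(A) = (A - 10)*(2*(-1)²) = (-10 + A)*(2*1) = (-10 + A)*2 = -20 + 2*A)
V(539) - 1*(-397707) = (-20 + 2*539) - 1*(-397707) = (-20 + 1078) + 397707 = 1058 + 397707 = 398765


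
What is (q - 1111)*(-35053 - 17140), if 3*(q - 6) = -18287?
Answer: 1127473186/3 ≈ 3.7582e+8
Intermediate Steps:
q = -18269/3 (q = 6 + (⅓)*(-18287) = 6 - 18287/3 = -18269/3 ≈ -6089.7)
(q - 1111)*(-35053 - 17140) = (-18269/3 - 1111)*(-35053 - 17140) = -21602/3*(-52193) = 1127473186/3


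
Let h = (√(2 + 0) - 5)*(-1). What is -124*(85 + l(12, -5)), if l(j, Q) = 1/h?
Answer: -243040/23 - 124*√2/23 ≈ -10575.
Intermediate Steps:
h = 5 - √2 (h = (√2 - 5)*(-1) = (-5 + √2)*(-1) = 5 - √2 ≈ 3.5858)
l(j, Q) = 1/(5 - √2)
-124*(85 + l(12, -5)) = -124*(85 + (5/23 + √2/23)) = -124*(1960/23 + √2/23) = -243040/23 - 124*√2/23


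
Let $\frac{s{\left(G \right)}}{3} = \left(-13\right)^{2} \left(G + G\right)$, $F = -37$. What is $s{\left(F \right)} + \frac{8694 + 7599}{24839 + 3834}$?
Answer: $- \frac{1075737321}{28673} \approx -37517.0$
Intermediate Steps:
$s{\left(G \right)} = 1014 G$ ($s{\left(G \right)} = 3 \left(-13\right)^{2} \left(G + G\right) = 3 \cdot 169 \cdot 2 G = 3 \cdot 338 G = 1014 G$)
$s{\left(F \right)} + \frac{8694 + 7599}{24839 + 3834} = 1014 \left(-37\right) + \frac{8694 + 7599}{24839 + 3834} = -37518 + \frac{16293}{28673} = - \frac{1075737321}{28673}$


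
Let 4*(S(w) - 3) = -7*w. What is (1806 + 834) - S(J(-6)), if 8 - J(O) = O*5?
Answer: 5407/2 ≈ 2703.5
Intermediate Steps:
J(O) = 8 - 5*O (J(O) = 8 - O*5 = 8 - 5*O)
S(w) = 3 - 7*w/4 (S(w) = 3 + (-7*w)/4 = 3 - 7*w/4)
(1806 + 834) - S(J(-6)) = (1806 + 834) - (3 - 7*(8 - 5*(-6))/4) = 2640 - (3 - 7*(8 + 30)/4) = 2640 - (3 - 7/4*38) = 2640 - (3 - 133/2) = 2640 - 1*(-127/2) = 2640 + 127/2 = 5407/2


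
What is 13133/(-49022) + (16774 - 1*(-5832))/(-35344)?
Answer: -393091021/433158392 ≈ -0.90750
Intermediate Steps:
13133/(-49022) + (16774 - 1*(-5832))/(-35344) = 13133*(-1/49022) + (16774 + 5832)*(-1/35344) = -13133/49022 + 22606*(-1/35344) = -13133/49022 - 11303/17672 = -393091021/433158392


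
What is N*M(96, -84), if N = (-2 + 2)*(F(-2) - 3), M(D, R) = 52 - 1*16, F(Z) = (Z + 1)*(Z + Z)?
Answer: 0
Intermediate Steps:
F(Z) = 2*Z*(1 + Z) (F(Z) = (1 + Z)*(2*Z) = 2*Z*(1 + Z))
M(D, R) = 36 (M(D, R) = 52 - 16 = 36)
N = 0 (N = (-2 + 2)*(2*(-2)*(1 - 2) - 3) = 0*(2*(-2)*(-1) - 3) = 0*(4 - 3) = 0*1 = 0)
N*M(96, -84) = 0*36 = 0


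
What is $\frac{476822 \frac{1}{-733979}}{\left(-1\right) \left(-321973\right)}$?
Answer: $- \frac{476822}{236321420567} \approx -2.0177 \cdot 10^{-6}$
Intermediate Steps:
$\frac{476822 \frac{1}{-733979}}{\left(-1\right) \left(-321973\right)} = \frac{476822 \left(- \frac{1}{733979}\right)}{321973} = \left(- \frac{476822}{733979}\right) \frac{1}{321973} = - \frac{476822}{236321420567}$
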